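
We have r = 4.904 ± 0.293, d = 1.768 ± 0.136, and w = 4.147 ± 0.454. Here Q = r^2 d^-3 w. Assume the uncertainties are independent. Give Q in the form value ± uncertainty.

18.05 ± 5.09

Q is a product of powers, so relative uncertainties combine in quadrature:
  (2·δr/r)² = (2×0.0597)² = 0.0143;  (-3·δd/d)² = (-3×0.0769)² = 0.0533;  (1·δw/w)² = (1×0.109)² = 0.0120
δQ/Q = √(0.0795) = 0.282
Q = 18.05, so δQ = 0.282 × 18.05 = 5.09.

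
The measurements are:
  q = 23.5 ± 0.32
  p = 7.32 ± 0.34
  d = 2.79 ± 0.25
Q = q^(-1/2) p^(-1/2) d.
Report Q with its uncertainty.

0.213 ± 0.0197

Products/powers → add relative errors in quadrature, weighted by exponent:
  (−½·δq/q)² = (-0.5×0.0136)² = 4.64e-05;  (−½·δp/p)² = (-0.5×0.0464)² = 0.000539;  (1·δd/d)² = (1×0.0896)² = 0.00803
δQ/Q = √(0.00861) = 0.0928
Q = 0.213, so δQ = 0.0928 × 0.213 = 0.0197.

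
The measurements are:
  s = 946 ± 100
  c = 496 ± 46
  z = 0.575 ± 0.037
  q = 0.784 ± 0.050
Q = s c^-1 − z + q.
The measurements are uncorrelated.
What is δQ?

0.275

Let p = s·c^-1 = 1.91. δp/p = √((1·δs/s)² + (-1·δc/c)²) = √(0.0112 + 0.00860) = 0.141, so δp = 0.268.
Q = p − z + q: δQ = √(δp² + δz² + δq²) = √(0.0719 + 0.00137 + 0.00250) = 0.275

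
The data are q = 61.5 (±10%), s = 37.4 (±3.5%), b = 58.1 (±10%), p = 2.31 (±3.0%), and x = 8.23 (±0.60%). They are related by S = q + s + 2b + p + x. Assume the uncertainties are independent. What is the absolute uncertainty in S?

13.2

S is a linear combination, so absolute uncertainties add in quadrature:
  (δq)² = 37.8;  (δs)² = 1.71;  (2·δb)² = 135;  (δp)² = 0.00480;  (δx)² = 0.00244
δS = √(175) = 13.2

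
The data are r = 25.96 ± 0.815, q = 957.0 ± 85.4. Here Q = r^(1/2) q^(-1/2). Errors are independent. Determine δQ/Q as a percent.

Each factor contributes (exponent × relative error)² to (δQ/Q)²:
  (½·δr/r)² = (0.5×0.0314)² = 0.000246;  (−½·δq/q)² = (-0.5×0.0892)² = 0.00199
δQ/Q = √(0.00224) = 0.0473

4.73%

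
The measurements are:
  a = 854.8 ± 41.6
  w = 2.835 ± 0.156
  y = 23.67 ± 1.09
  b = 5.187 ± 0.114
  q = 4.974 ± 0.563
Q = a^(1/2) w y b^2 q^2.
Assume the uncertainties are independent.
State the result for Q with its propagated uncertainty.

(1.306 ± 0.317) × 10^6

Each factor contributes (exponent × relative error)² to (δQ/Q)²:
  (½·δa/a)² = (0.5×0.0487)² = 0.000592;  (1·δw/w)² = (1×0.0550)² = 0.00303;  (1·δy/y)² = (1×0.0460)² = 0.00212;  (2·δb/b)² = (2×0.0220)² = 0.00193;  (2·δq/q)² = (2×0.113)² = 0.0512
δQ/Q = √(0.0589) = 0.243
Q = 1.306e+06, so δQ = 0.243 × 1.306e+06 = 3.17e+05.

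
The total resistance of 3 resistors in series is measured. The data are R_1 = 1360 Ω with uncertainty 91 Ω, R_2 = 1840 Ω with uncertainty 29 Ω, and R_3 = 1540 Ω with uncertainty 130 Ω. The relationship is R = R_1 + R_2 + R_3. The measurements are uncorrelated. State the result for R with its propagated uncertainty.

Sums and differences: (δR)² = Σ (cᵢ δxᵢ)².
  (δR_1)² = 8280;  (δR_2)² = 841;  (δR_3)² = 16900
δR = √(26000) = 161 Ω
R = 4740 Ω.

4740 ± 161 Ω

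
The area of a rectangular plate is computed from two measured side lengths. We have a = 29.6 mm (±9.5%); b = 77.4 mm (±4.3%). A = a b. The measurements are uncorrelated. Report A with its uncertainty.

Each factor contributes (exponent × relative error)² to (δA/A)²:
  (1·δa/a)² = (1×0.0950)² = 0.00903;  (1·δb/b)² = (1×0.0430)² = 0.00185
δA/A = √(0.0109) = 0.104
A = 2290 mm^2, so δA = 0.104 × 2290 = 239 mm^2.

2290 ± 239 mm^2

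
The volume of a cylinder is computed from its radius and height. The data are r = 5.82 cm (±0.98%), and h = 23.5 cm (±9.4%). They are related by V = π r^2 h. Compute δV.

For a monomial V ∝ r^2, h, fractional errors add in quadrature:
  (2·δr/r)² = (2×0.00980)² = 0.000384;  (1·δh/h)² = (1×0.0940)² = 0.00884
δV/V = √(0.00922) = 0.0960
V = 2500 cm^3, so δV = 0.0960 × 2500 = 240 cm^3.

240 cm^3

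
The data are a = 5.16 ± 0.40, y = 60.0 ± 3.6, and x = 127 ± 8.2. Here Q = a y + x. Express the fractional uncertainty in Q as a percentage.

Let p = a·y = 310. δp/p = √((1·δa/a)² + (1·δy/y)²) = √(0.00601 + 0.00360) = 0.0980, so δp = 30.3.
Q = p + x: δQ = √(δp² + δx²) = √(921 + 67.2) = 31.4
Q = 437, so δQ/Q = 31.4/437 = 0.0720.

7.20%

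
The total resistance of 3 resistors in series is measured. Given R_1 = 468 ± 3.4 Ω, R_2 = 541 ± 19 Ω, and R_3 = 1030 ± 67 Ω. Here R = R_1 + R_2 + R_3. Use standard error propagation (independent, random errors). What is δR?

For a sum/difference, combine absolute errors in quadrature:
  (δR_1)² = 11.6;  (δR_2)² = 361;  (δR_3)² = 4490
δR = √(4860) = 69.7 Ω

69.7 Ω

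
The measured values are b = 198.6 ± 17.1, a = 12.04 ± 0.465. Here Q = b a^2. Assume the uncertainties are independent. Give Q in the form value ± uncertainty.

Relative error in a monomial: (δQ/Q)² = Σ (nᵢ · δxᵢ/xᵢ)².
  (1·δb/b)² = (1×0.0861)² = 0.00741;  (2·δa/a)² = (2×0.0386)² = 0.00597
δQ/Q = √(0.0134) = 0.116
Q = 28790, so δQ = 0.116 × 28790 = 3330.

28790 ± 3330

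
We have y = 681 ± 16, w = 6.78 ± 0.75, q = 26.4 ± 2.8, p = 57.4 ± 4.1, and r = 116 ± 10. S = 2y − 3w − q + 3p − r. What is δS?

For a sum/difference, combine absolute errors in quadrature:
  (2·δy)² = 1020;  (3·δw)² = 5.06;  (δq)² = 7.84;  (3·δp)² = 151;  (δr)² = 100
δS = √(1290) = 35.9

35.9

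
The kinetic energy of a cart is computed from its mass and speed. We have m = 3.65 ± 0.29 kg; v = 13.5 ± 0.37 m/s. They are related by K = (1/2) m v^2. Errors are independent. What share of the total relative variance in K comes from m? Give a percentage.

(δK/K)² = (1·δm/m)² + (2·δv/v)²
  m term: (1×0.0795)² = 0.00631
  v term: (2×0.0274)² = 0.00300
Total = 0.00932. Share from m = 0.00631/0.00932 = 0.678.

67.8%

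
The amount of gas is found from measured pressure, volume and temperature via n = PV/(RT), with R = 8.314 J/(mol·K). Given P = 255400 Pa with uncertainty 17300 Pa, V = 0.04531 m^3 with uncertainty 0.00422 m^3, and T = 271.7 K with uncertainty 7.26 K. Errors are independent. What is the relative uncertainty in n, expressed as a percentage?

Products/powers → add relative errors in quadrature, weighted by exponent:
  (1·δP/P)² = (1×0.0677)² = 0.00459;  (1·δV/V)² = (1×0.0931)² = 0.00867;  (-1·δT/T)² = (-1×0.0267)² = 0.000714
δn/n = √(0.0140) = 0.118

11.8%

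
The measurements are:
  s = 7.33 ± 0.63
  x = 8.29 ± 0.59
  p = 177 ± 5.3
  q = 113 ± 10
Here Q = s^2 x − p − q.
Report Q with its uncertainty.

Let w = s^2·x = 445. δw/w = √((2·δs/s)² + (1·δx/x)²) = √(0.0295 + 0.00507) = 0.186, so δw = 82.9.
Q = w − p − q: δQ = √(δw² + δp² + δq²) = √(6870 + 28.1 + 100) = 83.6
Q = 155.

155 ± 83.6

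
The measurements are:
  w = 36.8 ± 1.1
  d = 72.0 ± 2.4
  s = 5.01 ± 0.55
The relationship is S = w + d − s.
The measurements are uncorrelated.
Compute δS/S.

Sums and differences: (δS)² = Σ (cᵢ δxᵢ)².
  (δw)² = 1.21;  (δd)² = 5.76;  (δs)² = 0.303
δS = √(7.27) = 2.70
S = 104, so δS/S = 2.70/104 = 0.0260.

0.0260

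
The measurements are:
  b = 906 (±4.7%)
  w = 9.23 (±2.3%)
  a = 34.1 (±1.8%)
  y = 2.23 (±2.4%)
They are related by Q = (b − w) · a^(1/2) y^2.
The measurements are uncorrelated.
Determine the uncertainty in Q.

Let u = b − w = 897. δu = √(δb² + δw²) = √(1810 + 0.0451) = 42.6, so δu/u = 0.0475.
Q is then a monomial in u, a, y:
δQ/Q = √((δu/u)² + (½·δa/a)² + (2·δy/y)²) = √(0.00225 + 8.1e-05 + 0.00230) = 0.0681
Q = 26000, so δQ = 0.0681 × 26000 = 1770.

1770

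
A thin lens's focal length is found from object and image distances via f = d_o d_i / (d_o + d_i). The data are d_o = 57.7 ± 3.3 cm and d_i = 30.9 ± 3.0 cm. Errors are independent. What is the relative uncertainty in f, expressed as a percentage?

6.63%

∂f/∂d_o = (d_i/(d_o+d_i))² = 0.122;  ∂f/∂d_i = (d_o/(d_o+d_i))² = 0.424
δf = √((∂f/∂d_o · δd_o)² + (∂f/∂d_i · δd_i)²) = √(0.161 + 1.62) = 1.33 cm
f = 20.1 cm, so δf/f = 1.33/20.1 = 0.0663.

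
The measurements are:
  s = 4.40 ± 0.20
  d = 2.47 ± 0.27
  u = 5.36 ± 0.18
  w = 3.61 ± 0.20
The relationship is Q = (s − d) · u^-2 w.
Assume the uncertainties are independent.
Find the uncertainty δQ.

Let h = s − d = 1.93. δh = √(δs² + δd²) = √(0.0400 + 0.0729) = 0.336, so δh/h = 0.174.
Q is then a monomial in h, u, w:
δQ/Q = √((δh/h)² + (-2·δu/u)² + (1·δw/w)²) = √(0.0303 + 0.00451 + 0.00307) = 0.195
Q = 0.243, so δQ = 0.195 × 0.243 = 0.0472.

0.0472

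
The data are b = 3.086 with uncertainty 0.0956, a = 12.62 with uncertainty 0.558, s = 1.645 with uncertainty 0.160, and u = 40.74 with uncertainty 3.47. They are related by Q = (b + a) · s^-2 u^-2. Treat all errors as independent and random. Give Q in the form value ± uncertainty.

0.003497 ± 0.000913

Let w = b + a = 15.71. δw = √(δb² + δa²) = √(0.00914 + 0.311) = 0.566, so δw/w = 0.0360.
Q is then a monomial in w, s, u:
δQ/Q = √((δw/w)² + (-2·δs/s)² + (-2·δu/u)²) = √(0.00130 + 0.0378 + 0.0290) = 0.261
Q = 0.003497, so δQ = 0.261 × 0.003497 = 0.000913.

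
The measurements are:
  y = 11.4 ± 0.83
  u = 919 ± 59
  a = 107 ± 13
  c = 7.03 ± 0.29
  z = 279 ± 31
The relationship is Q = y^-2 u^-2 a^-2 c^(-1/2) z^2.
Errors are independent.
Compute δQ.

Each factor contributes (exponent × relative error)² to (δQ/Q)²:
  (-2·δy/y)² = (-2×0.0728)² = 0.0212;  (-2·δu/u)² = (-2×0.0642)² = 0.0165;  (-2·δa/a)² = (-2×0.121)² = 0.0590;  (−½·δc/c)² = (-0.5×0.0413)² = 0.000425;  (2·δz/z)² = (2×0.111)² = 0.0494
δQ/Q = √(0.147) = 0.383
Q = 2.34e-08, so δQ = 0.383 × 2.34e-08 = 8.94e-09.

8.94e-09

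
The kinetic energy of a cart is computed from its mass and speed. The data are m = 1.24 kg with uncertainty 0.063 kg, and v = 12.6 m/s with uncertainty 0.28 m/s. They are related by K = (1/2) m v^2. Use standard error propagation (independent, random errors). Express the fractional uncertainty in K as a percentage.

K is a product of powers, so relative uncertainties combine in quadrature:
  (1·δm/m)² = (1×0.0508)² = 0.00258;  (2·δv/v)² = (2×0.0222)² = 0.00198
δK/K = √(0.00456) = 0.0675

6.75%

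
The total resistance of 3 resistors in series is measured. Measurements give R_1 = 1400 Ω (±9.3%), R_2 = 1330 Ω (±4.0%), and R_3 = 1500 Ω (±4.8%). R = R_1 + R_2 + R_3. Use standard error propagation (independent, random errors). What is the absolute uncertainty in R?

158 Ω

Sums and differences: (δR)² = Σ (cᵢ δxᵢ)².
  (δR_1)² = 17000;  (δR_2)² = 2830;  (δR_3)² = 5180
δR = √(25000) = 158 Ω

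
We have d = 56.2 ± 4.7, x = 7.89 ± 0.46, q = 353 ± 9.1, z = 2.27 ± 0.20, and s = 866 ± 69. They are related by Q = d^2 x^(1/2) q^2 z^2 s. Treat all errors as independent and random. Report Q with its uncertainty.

(4.93 ± 1.29) × 10^12

Relative error in a monomial: (δQ/Q)² = Σ (nᵢ · δxᵢ/xᵢ)².
  (2·δd/d)² = (2×0.0836)² = 0.0280;  (½·δx/x)² = (0.5×0.0583)² = 0.000850;  (2·δq/q)² = (2×0.0258)² = 0.00266;  (2·δz/z)² = (2×0.0881)² = 0.0311;  (1·δs/s)² = (1×0.0797)² = 0.00635
δQ/Q = √(0.0689) = 0.262
Q = 4.93e+12, so δQ = 0.262 × 4.93e+12 = 1.29e+12.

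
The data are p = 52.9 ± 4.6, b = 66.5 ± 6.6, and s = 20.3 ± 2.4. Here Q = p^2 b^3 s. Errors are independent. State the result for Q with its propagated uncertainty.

Relative error in a monomial: (δQ/Q)² = Σ (nᵢ · δxᵢ/xᵢ)².
  (2·δp/p)² = (2×0.0870)² = 0.0302;  (3·δb/b)² = (3×0.0992)² = 0.0887;  (1·δs/s)² = (1×0.118)² = 0.0140
δQ/Q = √(0.133) = 0.365
Q = 1.67e+10, so δQ = 0.365 × 1.67e+10 = 6.09e+09.

(1.67 ± 0.609) × 10^10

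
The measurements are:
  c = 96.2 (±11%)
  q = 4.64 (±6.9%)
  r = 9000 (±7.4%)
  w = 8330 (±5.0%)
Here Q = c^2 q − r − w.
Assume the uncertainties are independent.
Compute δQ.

9930

Let p = c^2·q = 42900. δp/p = √((2·δc/c)² + (1·δq/q)²) = √(0.0484 + 0.00476) = 0.231, so δp = 9900.
Q = p − r − w: δQ = √(δp² + δr² + δw²) = √(9.8e+07 + 4.44e+05 + 1.73e+05) = 9930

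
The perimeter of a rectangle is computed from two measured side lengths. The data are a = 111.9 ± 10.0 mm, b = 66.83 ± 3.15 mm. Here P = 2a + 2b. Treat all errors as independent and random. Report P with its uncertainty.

357.5 ± 21.0 mm

Each term contributes (cᵢ δxᵢ)² to (δP)²:
  (2·δa)² = 400;  (2·δb)² = 39.7
δP = √(440) = 21.0 mm
P = 357.5 mm.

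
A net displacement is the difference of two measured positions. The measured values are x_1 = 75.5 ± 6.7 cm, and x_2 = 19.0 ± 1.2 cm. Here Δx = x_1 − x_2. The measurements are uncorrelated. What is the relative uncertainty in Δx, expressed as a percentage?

Each term contributes (cᵢ δxᵢ)² to (δΔx)²:
  (δx_1)² = 44.9;  (δx_2)² = 1.44
δΔx = √(46.3) = 6.81 cm
Δx = 56.5 cm, so δΔx/Δx = 6.81/56.5 = 0.120.

12.0%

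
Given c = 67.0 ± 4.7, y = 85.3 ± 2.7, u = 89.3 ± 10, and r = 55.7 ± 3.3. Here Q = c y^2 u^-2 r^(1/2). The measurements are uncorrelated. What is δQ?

112

Relative error in a monomial: (δQ/Q)² = Σ (nᵢ · δxᵢ/xᵢ)².
  (1·δc/c)² = (1×0.0701)² = 0.00492;  (2·δy/y)² = (2×0.0317)² = 0.00401;  (-2·δu/u)² = (-2×0.112)² = 0.0502;  (½·δr/r)² = (0.5×0.0592)² = 0.000878
δQ/Q = √(0.0600) = 0.245
Q = 456, so δQ = 0.245 × 456 = 112.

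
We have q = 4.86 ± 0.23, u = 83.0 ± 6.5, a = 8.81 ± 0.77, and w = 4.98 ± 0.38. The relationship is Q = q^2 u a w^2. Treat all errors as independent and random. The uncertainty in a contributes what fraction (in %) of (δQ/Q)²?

16.6%

(δQ/Q)² = (2·δq/q)² + (1·δu/u)² + (1·δa/a)² + (2·δw/w)²
  q term: (2×0.0473)² = 0.00896
  u term: (1×0.0783)² = 0.00613
  a term: (1×0.0874)² = 0.00764
  w term: (2×0.0763)² = 0.0233
Total = 0.0460. Share from a = 0.00764/0.0460 = 0.166.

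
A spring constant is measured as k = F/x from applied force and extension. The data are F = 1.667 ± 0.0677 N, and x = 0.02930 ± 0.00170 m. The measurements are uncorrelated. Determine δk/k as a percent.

k is a product of powers, so relative uncertainties combine in quadrature:
  (1·δF/F)² = (1×0.0406)² = 0.00165;  (-1·δx/x)² = (-1×0.0580)² = 0.00337
δk/k = √(0.00502) = 0.0708

7.08%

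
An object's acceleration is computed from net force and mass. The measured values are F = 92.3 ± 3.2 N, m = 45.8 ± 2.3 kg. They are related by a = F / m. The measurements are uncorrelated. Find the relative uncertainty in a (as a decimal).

Products/powers → add relative errors in quadrature, weighted by exponent:
  (1·δF/F)² = (1×0.0347)² = 0.00120;  (-1·δm/m)² = (-1×0.0502)² = 0.00252
δa/a = √(0.00372) = 0.0610

0.0610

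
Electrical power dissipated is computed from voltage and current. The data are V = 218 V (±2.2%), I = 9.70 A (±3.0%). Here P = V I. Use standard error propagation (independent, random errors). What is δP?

78.7 W

Relative error in a monomial: (δP/P)² = Σ (nᵢ · δxᵢ/xᵢ)².
  (1·δV/V)² = (1×0.0220)² = 0.000484;  (1·δI/I)² = (1×0.0300)² = 0.000900
δP/P = √(0.00138) = 0.0372
P = 2110 W, so δP = 0.0372 × 2110 = 78.7 W.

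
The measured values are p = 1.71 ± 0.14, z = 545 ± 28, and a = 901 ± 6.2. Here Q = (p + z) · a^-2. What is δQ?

3.57e-05

Let u = p + z = 547. δu = √(δp² + δz²) = √(0.0196 + 784) = 28.0, so δu/u = 0.0512.
Q is then a monomial in u, a:
δQ/Q = √((δu/u)² + (-2·δa/a)²) = √(0.00262 + 0.000189) = 0.0530
Q = 0.000673, so δQ = 0.0530 × 0.000673 = 3.57e-05.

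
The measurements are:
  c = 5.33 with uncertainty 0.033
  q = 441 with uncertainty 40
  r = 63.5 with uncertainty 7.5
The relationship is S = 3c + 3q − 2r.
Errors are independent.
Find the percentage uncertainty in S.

9.98%

Each term contributes (cᵢ δxᵢ)² to (δS)²:
  (3·δc)² = 0.00980;  (3·δq)² = 14400;  (2·δr)² = 225
δS = √(14600) = 121
S = 1210, so δS/S = 121/1210 = 0.0998.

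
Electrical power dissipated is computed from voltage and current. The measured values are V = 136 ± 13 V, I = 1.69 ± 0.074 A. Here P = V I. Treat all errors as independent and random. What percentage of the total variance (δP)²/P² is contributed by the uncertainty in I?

17.3%

(δP/P)² = (1·δV/V)² + (1·δI/I)²
  V term: (1×0.0956)² = 0.00914
  I term: (1×0.0438)² = 0.00192
Total = 0.0111. Share from I = 0.00192/0.0111 = 0.173.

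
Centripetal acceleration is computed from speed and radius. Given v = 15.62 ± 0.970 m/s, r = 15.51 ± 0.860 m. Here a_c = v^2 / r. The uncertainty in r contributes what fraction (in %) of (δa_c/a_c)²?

16.6%

(δa_c/a_c)² = (2·δv/v)² + (-1·δr/r)²
  v term: (2×0.0621)² = 0.0154
  r term: (-1×0.0554)² = 0.00307
Total = 0.0185. Share from r = 0.00307/0.0185 = 0.166.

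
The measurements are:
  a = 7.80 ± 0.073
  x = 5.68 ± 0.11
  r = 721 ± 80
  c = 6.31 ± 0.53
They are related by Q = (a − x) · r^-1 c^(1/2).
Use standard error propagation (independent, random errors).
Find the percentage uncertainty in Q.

Let u = a − x = 2.12. δu = √(δa² + δx²) = √(0.00533 + 0.0121) = 0.132, so δu/u = 0.0623.
Q is then a monomial in u, r, c:
δQ/Q = √((δu/u)² + (-1·δr/r)² + (½·δc/c)²) = √(0.00388 + 0.0123 + 0.00176) = 0.134

13.4%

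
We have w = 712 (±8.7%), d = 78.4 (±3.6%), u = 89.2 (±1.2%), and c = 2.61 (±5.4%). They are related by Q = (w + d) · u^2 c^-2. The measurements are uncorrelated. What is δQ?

1.25e+05

Let h = w + d = 790. δh = √(δw² + δd²) = √(3840 + 7.97) = 62.0, so δh/h = 0.0785.
Q is then a monomial in h, u, c:
δQ/Q = √((δh/h)² + (2·δu/u)² + (-2·δc/c)²) = √(0.00615 + 0.000576 + 0.0117) = 0.136
Q = 9.23e+05, so δQ = 0.136 × 9.23e+05 = 1.25e+05.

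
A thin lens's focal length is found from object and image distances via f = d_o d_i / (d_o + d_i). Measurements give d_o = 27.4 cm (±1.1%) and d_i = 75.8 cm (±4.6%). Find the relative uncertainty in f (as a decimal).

∂f/∂d_o = (d_i/(d_o+d_i))² = 0.539;  ∂f/∂d_i = (d_o/(d_o+d_i))² = 0.0705
δf = √((∂f/∂d_o · δd_o)² + (∂f/∂d_i · δd_i)²) = √(0.0264 + 0.0604) = 0.295 cm
f = 20.1 cm, so δf/f = 0.295/20.1 = 0.0146.

0.0146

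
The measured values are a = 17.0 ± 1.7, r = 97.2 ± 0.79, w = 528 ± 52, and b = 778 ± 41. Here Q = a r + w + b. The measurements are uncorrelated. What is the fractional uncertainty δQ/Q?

0.0603

Let p = a·r = 1650. δp/p = √((1·δa/a)² + (1·δr/r)²) = √(0.0100 + 6.61e-05) = 0.100, so δp = 166.
Q = p + w + b: δQ = √(δp² + δw² + δb²) = √(27500 + 2700 + 1680) = 179
Q = 2960, so δQ/Q = 179/2960 = 0.0603.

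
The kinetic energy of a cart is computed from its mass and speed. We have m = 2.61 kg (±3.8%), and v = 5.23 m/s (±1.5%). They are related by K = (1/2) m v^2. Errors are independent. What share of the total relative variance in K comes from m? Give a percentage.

61.6%

(δK/K)² = (1·δm/m)² + (2·δv/v)²
  m term: (1×0.0380)² = 0.00144
  v term: (2×0.0150)² = 0.000900
Total = 0.00234. Share from m = 0.00144/0.00234 = 0.616.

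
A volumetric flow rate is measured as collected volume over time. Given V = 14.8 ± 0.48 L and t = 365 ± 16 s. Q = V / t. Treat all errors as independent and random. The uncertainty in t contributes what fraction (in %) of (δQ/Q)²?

(δQ/Q)² = (1·δV/V)² + (-1·δt/t)²
  V term: (1×0.0324)² = 0.00105
  t term: (-1×0.0438)² = 0.00192
Total = 0.00297. Share from t = 0.00192/0.00297 = 0.646.

64.6%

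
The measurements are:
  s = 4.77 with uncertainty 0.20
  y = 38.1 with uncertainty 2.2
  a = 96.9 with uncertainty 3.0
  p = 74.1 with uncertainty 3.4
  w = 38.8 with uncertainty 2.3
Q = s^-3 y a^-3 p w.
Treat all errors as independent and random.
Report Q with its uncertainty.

0.00111 ± 0.000203

Q is a product of powers, so relative uncertainties combine in quadrature:
  (-3·δs/s)² = (-3×0.0419)² = 0.0158;  (1·δy/y)² = (1×0.0577)² = 0.00333;  (-3·δa/a)² = (-3×0.0310)² = 0.00863;  (1·δp/p)² = (1×0.0459)² = 0.00211;  (1·δw/w)² = (1×0.0593)² = 0.00351
δQ/Q = √(0.0334) = 0.183
Q = 0.00111, so δQ = 0.183 × 0.00111 = 0.000203.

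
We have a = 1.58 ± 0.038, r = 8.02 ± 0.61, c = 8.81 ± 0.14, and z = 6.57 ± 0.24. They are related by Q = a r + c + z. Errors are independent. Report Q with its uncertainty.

Let p = a·r = 12.7. δp/p = √((1·δa/a)² + (1·δr/r)²) = √(0.000578 + 0.00579) = 0.0798, so δp = 1.01.
Q = p + c + z: δQ = √(δp² + δc² + δz²) = √(1.02 + 0.0196 + 0.0576) = 1.05
Q = 28.1.

28.1 ± 1.05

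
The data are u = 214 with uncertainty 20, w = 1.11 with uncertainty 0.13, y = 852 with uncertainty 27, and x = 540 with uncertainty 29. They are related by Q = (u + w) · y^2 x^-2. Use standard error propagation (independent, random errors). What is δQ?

83.3

Let h = u + w = 215. δh = √(δu² + δw²) = √(400 + 0.0169) = 20.0, so δh/h = 0.0930.
Q is then a monomial in h, y, x:
δQ/Q = √((δh/h)² + (2·δy/y)² + (-2·δx/x)²) = √(0.00864 + 0.00402 + 0.0115) = 0.156
Q = 535, so δQ = 0.156 × 535 = 83.3.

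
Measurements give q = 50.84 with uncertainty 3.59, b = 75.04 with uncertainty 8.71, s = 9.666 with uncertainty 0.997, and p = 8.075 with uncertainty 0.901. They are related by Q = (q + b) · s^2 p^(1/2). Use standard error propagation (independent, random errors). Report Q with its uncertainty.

Let u = q + b = 125.9. δu = √(δq² + δb²) = √(12.9 + 75.9) = 9.42, so δu/u = 0.0748.
Q is then a monomial in u, s, p:
δQ/Q = √((δu/u)² + (2·δs/s)² + (½·δp/p)²) = √(0.00560 + 0.0426 + 0.00311) = 0.226
Q = 33420, so δQ = 0.226 × 33420 = 7570.

33420 ± 7570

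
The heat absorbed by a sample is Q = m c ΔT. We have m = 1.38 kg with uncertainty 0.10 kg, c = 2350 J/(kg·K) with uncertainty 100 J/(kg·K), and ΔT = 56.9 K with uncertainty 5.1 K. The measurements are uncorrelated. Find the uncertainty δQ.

Each factor contributes (exponent × relative error)² to (δQ/Q)²:
  (1·δm/m)² = (1×0.0725)² = 0.00525;  (1·δc/c)² = (1×0.0426)² = 0.00181;  (1·δΔT/ΔT)² = (1×0.0896)² = 0.00803
δQ/Q = √(0.0151) = 0.123
Q = 1.85e+05 J, so δQ = 0.123 × 1.85e+05 = 22700 J.

22700 J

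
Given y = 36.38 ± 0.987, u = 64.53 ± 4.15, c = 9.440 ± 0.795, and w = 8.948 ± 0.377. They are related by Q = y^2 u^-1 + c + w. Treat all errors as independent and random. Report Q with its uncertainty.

38.90 ± 1.94

Let p = y^2·u^-1 = 20.51. δp/p = √((2·δy/y)² + (-1·δu/u)²) = √(0.00294 + 0.00414) = 0.0841, so δp = 1.73.
Q = p + c + w: δQ = √(δp² + δc² + δw²) = √(2.98 + 0.632 + 0.142) = 1.94
Q = 38.90.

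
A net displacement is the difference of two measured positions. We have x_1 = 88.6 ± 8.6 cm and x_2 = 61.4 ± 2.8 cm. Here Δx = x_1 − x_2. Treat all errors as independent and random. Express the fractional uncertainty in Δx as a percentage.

Absolute uncertainties add in quadrature for a linear combination:
  (δx_1)² = 74.0;  (δx_2)² = 7.84
δΔx = √(81.8) = 9.04 cm
Δx = 27.2 cm, so δΔx/Δx = 9.04/27.2 = 0.333.

33.3%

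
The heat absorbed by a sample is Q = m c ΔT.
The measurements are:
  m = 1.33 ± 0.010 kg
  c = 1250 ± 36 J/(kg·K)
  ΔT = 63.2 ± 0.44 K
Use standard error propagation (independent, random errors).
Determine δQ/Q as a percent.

3.06%

Products/powers → add relative errors in quadrature, weighted by exponent:
  (1·δm/m)² = (1×0.00752)² = 5.65e-05;  (1·δc/c)² = (1×0.0288)² = 0.000829;  (1·δΔT/ΔT)² = (1×0.00696)² = 4.85e-05
δQ/Q = √(0.000934) = 0.0306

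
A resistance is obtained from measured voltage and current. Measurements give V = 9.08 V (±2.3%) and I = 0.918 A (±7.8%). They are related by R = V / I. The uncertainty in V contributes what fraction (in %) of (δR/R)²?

8.00%

(δR/R)² = (1·δV/V)² + (-1·δI/I)²
  V term: (1×0.0230)² = 0.000529
  I term: (-1×0.0780)² = 0.00608
Total = 0.00661. Share from V = 0.000529/0.00661 = 0.0800.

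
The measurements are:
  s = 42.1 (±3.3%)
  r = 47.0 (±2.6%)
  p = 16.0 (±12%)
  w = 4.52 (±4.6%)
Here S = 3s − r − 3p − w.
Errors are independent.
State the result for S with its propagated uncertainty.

Each term contributes (cᵢ δxᵢ)² to (δS)²:
  (3·δs)² = 17.4;  (δr)² = 1.49;  (3·δp)² = 33.2;  (δw)² = 0.0432
δS = √(52.1) = 7.22
S = 26.8.

26.8 ± 7.22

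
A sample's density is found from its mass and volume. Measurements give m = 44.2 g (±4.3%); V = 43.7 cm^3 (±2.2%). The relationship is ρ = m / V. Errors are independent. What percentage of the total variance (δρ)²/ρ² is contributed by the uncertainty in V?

(δρ/ρ)² = (1·δm/m)² + (-1·δV/V)²
  m term: (1×0.0430)² = 0.00185
  V term: (-1×0.0220)² = 0.000484
Total = 0.00233. Share from V = 0.000484/0.00233 = 0.207.

20.7%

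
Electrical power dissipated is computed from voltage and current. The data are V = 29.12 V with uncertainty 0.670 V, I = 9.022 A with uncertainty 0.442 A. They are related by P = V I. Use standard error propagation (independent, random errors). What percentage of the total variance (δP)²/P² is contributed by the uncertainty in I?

81.9%

(δP/P)² = (1·δV/V)² + (1·δI/I)²
  V term: (1×0.0230)² = 0.000529
  I term: (1×0.0490)² = 0.00240
Total = 0.00293. Share from I = 0.00240/0.00293 = 0.819.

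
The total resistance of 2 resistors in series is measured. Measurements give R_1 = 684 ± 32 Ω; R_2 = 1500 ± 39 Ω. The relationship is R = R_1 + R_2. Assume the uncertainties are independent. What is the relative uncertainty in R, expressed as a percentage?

For a sum/difference, combine absolute errors in quadrature:
  (δR_1)² = 1020;  (δR_2)² = 1520
δR = √(2540) = 50.4 Ω
R = 2180 Ω, so δR/R = 50.4/2180 = 0.0231.

2.31%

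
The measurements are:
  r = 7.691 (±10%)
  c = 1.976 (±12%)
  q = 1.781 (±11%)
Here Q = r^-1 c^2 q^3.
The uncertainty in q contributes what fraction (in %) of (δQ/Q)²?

(δQ/Q)² = (-1·δr/r)² + (2·δc/c)² + (3·δq/q)²
  r term: (-1×0.100)² = 0.0100
  c term: (2×0.120)² = 0.0576
  q term: (3×0.110)² = 0.109
Total = 0.177. Share from q = 0.109/0.177 = 0.617.

61.7%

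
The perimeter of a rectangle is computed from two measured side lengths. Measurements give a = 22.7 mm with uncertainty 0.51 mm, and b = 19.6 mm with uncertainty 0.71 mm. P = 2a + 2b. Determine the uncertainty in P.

Absolute uncertainties add in quadrature for a linear combination:
  (2·δa)² = 1.04;  (2·δb)² = 2.02
δP = √(3.06) = 1.75 mm

1.75 mm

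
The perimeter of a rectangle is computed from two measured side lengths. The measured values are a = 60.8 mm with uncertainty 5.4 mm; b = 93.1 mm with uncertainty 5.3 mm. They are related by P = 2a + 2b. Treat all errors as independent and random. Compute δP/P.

0.0492

For a sum/difference, combine absolute errors in quadrature:
  (2·δa)² = 117;  (2·δb)² = 112
δP = √(229) = 15.1 mm
P = 308 mm, so δP/P = 15.1/308 = 0.0492.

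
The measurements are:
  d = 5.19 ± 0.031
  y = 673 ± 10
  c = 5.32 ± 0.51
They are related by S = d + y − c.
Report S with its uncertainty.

673 ± 10.0

Absolute uncertainties add in quadrature for a linear combination:
  (δd)² = 0.000961;  (δy)² = 100;  (δc)² = 0.260
δS = √(100) = 10.0
S = 673.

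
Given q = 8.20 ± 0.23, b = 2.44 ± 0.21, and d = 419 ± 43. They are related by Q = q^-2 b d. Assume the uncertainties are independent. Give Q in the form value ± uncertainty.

Each factor contributes (exponent × relative error)² to (δQ/Q)²:
  (-2·δq/q)² = (-2×0.0280)² = 0.00315;  (1·δb/b)² = (1×0.0861)² = 0.00741;  (1·δd/d)² = (1×0.103)² = 0.0105
δQ/Q = √(0.0211) = 0.145
Q = 15.2, so δQ = 0.145 × 15.2 = 2.21.

15.2 ± 2.21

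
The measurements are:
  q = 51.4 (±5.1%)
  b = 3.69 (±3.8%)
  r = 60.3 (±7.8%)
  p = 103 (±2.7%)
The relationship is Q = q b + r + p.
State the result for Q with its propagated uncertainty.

Let w = q·b = 190. δw/w = √((1·δq/q)² + (1·δb/b)²) = √(0.00260 + 0.00144) = 0.0636, so δw = 12.1.
Q = w + r + p: δQ = √(δw² + δr² + δp²) = √(146 + 22.1 + 7.73) = 13.2
Q = 353.

353 ± 13.2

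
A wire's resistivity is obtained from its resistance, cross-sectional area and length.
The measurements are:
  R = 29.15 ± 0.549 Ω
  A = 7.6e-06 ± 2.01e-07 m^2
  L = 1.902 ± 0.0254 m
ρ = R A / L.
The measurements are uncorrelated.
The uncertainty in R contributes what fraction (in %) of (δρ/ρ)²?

28.8%

(δρ/ρ)² = (1·δR/R)² + (1·δA/A)² + (-1·δL/L)²
  R term: (1×0.0188)² = 0.000355
  A term: (1×0.0264)² = 0.000699
  L term: (-1×0.0134)² = 0.000178
Total = 0.00123. Share from R = 0.000355/0.00123 = 0.288.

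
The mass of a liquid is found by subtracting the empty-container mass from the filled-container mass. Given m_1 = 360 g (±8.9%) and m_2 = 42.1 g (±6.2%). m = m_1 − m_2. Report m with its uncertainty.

318 ± 32.1 g

Each term contributes (cᵢ δxᵢ)² to (δm)²:
  (δm_1)² = 1030;  (δm_2)² = 6.81
δm = √(1030) = 32.1 g
m = 318 g.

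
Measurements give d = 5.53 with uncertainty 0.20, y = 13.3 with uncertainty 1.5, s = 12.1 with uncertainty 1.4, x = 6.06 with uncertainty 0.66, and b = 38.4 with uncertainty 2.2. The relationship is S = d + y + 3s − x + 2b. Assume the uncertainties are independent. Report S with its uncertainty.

126 ± 6.30

Sums and differences: (δS)² = Σ (cᵢ δxᵢ)².
  (δd)² = 0.0400;  (δy)² = 2.25;  (3·δs)² = 17.6;  (δx)² = 0.436;  (2·δb)² = 19.4
δS = √(39.7) = 6.30
S = 126.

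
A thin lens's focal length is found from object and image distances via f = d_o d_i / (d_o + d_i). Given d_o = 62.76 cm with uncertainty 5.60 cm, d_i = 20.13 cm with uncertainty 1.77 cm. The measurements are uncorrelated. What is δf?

1.07 cm

∂f/∂d_o = (d_i/(d_o+d_i))² = 0.0590;  ∂f/∂d_i = (d_o/(d_o+d_i))² = 0.573
δf = √((∂f/∂d_o · δd_o)² + (∂f/∂d_i · δd_i)²) = √(0.109 + 1.03) = 1.07 cm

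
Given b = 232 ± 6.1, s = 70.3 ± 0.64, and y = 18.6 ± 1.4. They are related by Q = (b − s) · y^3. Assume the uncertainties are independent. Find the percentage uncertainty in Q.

22.9%

Let u = b − s = 162. δu = √(δb² + δs²) = √(37.2 + 0.410) = 6.13, so δu/u = 0.0379.
Q is then a monomial in u, y:
δQ/Q = √((δu/u)² + (3·δy/y)²) = √(0.00144 + 0.0510) = 0.229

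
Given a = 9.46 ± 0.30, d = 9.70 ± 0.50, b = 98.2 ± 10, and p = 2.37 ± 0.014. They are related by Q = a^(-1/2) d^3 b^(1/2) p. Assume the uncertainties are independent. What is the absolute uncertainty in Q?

1140

Each factor contributes (exponent × relative error)² to (δQ/Q)²:
  (−½·δa/a)² = (-0.5×0.0317)² = 0.000251;  (3·δd/d)² = (3×0.0515)² = 0.0239;  (½·δb/b)² = (0.5×0.102)² = 0.00259;  (1·δp/p)² = (1×0.00591)² = 3.49e-05
δQ/Q = √(0.0268) = 0.164
Q = 6970, so δQ = 0.164 × 6970 = 1140.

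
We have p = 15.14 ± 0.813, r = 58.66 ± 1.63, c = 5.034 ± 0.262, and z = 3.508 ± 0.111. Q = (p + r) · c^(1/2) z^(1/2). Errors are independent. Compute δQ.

12.2

Let u = p + r = 73.80. δu = √(δp² + δr²) = √(0.661 + 2.66) = 1.82, so δu/u = 0.0247.
Q is then a monomial in u, c, z:
δQ/Q = √((δu/u)² + (½·δc/c)² + (½·δz/z)²) = √(0.000609 + 0.000677 + 0.000250) = 0.0392
Q = 310.1, so δQ = 0.0392 × 310.1 = 12.2.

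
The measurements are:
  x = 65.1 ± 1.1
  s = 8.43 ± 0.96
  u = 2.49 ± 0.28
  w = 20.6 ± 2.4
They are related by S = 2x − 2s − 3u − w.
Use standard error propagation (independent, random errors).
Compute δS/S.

0.0454

For a sum/difference, combine absolute errors in quadrature:
  (2·δx)² = 4.84;  (2·δs)² = 3.69;  (3·δu)² = 0.706;  (δw)² = 5.76
δS = √(15.0) = 3.87
S = 85.3, so δS/S = 3.87/85.3 = 0.0454.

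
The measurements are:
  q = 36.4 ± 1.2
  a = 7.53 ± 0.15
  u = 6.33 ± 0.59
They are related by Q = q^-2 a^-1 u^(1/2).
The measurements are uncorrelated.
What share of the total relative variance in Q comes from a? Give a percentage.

5.74%

(δQ/Q)² = (-2·δq/q)² + (-1·δa/a)² + (½·δu/u)²
  q term: (-2×0.0330)² = 0.00435
  a term: (-1×0.0199)² = 0.000397
  u term: (0.5×0.0932)² = 0.00217
Total = 0.00692. Share from a = 0.000397/0.00692 = 0.0574.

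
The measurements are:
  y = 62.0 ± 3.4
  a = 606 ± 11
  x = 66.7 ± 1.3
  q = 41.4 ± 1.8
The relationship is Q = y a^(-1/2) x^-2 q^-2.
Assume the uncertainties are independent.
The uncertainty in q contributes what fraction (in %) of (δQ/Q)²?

(δQ/Q)² = (1·δy/y)² + (−½·δa/a)² + (-2·δx/x)² + (-2·δq/q)²
  y term: (1×0.0548)² = 0.00301
  a term: (-0.5×0.0182)² = 8.24e-05
  x term: (-2×0.0195)² = 0.00152
  q term: (-2×0.0435)² = 0.00756
Total = 0.0122. Share from q = 0.00756/0.0122 = 0.621.

62.1%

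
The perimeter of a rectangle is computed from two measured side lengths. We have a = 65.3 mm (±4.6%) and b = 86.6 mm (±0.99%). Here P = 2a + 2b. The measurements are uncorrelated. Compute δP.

For a sum/difference, combine absolute errors in quadrature:
  (2·δa)² = 36.1;  (2·δb)² = 2.94
δP = √(39.0) = 6.25 mm

6.25 mm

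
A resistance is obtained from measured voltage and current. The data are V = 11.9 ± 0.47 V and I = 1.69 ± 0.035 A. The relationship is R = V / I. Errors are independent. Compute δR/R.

Since R is a product/quotient, work with relative uncertainties:
  (1·δV/V)² = (1×0.0395)² = 0.00156;  (-1·δI/I)² = (-1×0.0207)² = 0.000429
δR/R = √(0.00199) = 0.0446

0.0446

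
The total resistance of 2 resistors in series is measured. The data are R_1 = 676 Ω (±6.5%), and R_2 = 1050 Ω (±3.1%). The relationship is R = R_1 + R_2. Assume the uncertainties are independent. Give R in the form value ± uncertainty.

1730 ± 54.7 Ω

Absolute uncertainties add in quadrature for a linear combination:
  (δR_1)² = 1930;  (δR_2)² = 1060
δR = √(2990) = 54.7 Ω
R = 1730 Ω.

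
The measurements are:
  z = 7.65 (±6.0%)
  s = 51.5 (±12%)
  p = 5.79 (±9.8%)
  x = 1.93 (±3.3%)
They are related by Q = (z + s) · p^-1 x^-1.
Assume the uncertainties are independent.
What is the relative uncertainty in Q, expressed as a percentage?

Let u = z + s = 59.1. δu = √(δz² + δs²) = √(0.211 + 38.2) = 6.20, so δu/u = 0.105.
Q is then a monomial in u, p, x:
δQ/Q = √((δu/u)² + (-1·δp/p)² + (-1·δx/x)²) = √(0.0110 + 0.00960 + 0.00109) = 0.147

14.7%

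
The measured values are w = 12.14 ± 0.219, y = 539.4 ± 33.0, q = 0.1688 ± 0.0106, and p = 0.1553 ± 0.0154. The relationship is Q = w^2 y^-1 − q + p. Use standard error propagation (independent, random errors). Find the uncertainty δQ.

Let h = w^2·y^-1 = 0.2732. δh/h = √((2·δw/w)² + (-1·δy/y)²) = √(0.00130 + 0.00374) = 0.0710, so δh = 0.0194.
Q = h − q + p: δQ = √(δh² + δq² + δp²) = √(0.000377 + 0.000112 + 0.000237) = 0.0269

0.0269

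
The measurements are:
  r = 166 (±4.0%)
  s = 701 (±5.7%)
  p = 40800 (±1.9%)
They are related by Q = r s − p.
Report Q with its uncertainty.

75600 ± 8140

Let w = r·s = 1.16e+05. δw/w = √((1·δr/r)² + (1·δs/s)²) = √(0.00160 + 0.00325) = 0.0696, so δw = 8100.
Q = w − p: δQ = √(δw² + δp²) = √(6.57e+07 + 6.01e+05) = 8140
Q = 75600.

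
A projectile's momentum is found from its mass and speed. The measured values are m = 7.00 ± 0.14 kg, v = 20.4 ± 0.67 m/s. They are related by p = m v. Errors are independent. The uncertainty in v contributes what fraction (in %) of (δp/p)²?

(δp/p)² = (1·δm/m)² + (1·δv/v)²
  m term: (1×0.0200)² = 0.000400
  v term: (1×0.0328)² = 0.00108
Total = 0.00148. Share from v = 0.00108/0.00148 = 0.729.

72.9%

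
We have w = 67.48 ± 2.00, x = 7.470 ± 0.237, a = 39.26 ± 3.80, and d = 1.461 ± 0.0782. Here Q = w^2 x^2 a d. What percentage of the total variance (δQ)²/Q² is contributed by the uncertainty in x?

(δQ/Q)² = (2·δw/w)² + (2·δx/x)² + (1·δa/a)² + (1·δd/d)²
  w term: (2×0.0296)² = 0.00351
  x term: (2×0.0317)² = 0.00403
  a term: (1×0.0968)² = 0.00937
  d term: (1×0.0535)² = 0.00286
Total = 0.0198. Share from x = 0.00403/0.0198 = 0.204.

20.4%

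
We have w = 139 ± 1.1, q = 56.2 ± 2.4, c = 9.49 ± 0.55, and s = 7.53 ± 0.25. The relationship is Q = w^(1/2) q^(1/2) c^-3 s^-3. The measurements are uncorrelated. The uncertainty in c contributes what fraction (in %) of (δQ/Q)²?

74.4%

(δQ/Q)² = (½·δw/w)² + (½·δq/q)² + (-3·δc/c)² + (-3·δs/s)²
  w term: (0.5×0.00791)² = 1.57e-05
  q term: (0.5×0.0427)² = 0.000456
  c term: (-3×0.0580)² = 0.0302
  s term: (-3×0.0332)² = 0.00992
Total = 0.0406. Share from c = 0.0302/0.0406 = 0.744.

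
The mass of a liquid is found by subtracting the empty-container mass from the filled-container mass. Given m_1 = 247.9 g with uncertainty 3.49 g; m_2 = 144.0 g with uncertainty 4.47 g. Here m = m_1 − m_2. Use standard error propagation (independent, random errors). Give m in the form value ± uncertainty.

Absolute uncertainties add in quadrature for a linear combination:
  (δm_1)² = 12.2;  (δm_2)² = 20.0
δm = √(32.2) = 5.67 g
m = 103.9 g.

103.9 ± 5.67 g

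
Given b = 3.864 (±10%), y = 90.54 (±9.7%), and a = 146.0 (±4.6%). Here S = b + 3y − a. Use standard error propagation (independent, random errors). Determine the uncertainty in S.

S is a linear combination, so absolute uncertainties add in quadrature:
  (δb)² = 0.149;  (3·δy)² = 694;  (δa)² = 45.1
δS = √(739) = 27.2

27.2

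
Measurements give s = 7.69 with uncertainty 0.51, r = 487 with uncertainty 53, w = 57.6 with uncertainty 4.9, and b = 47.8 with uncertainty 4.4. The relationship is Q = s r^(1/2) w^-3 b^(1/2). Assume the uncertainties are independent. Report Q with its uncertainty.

0.00614 ± 0.00168

Q is a product of powers, so relative uncertainties combine in quadrature:
  (1·δs/s)² = (1×0.0663)² = 0.00440;  (½·δr/r)² = (0.5×0.109)² = 0.00296;  (-3·δw/w)² = (-3×0.0851)² = 0.0651;  (½·δb/b)² = (0.5×0.0921)² = 0.00212
δQ/Q = √(0.0746) = 0.273
Q = 0.00614, so δQ = 0.273 × 0.00614 = 0.00168.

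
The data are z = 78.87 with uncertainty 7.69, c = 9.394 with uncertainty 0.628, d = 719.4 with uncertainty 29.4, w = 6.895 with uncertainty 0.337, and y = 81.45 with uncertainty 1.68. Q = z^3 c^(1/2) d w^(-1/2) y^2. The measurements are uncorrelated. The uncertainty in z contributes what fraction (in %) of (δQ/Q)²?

94.4%

(δQ/Q)² = (3·δz/z)² + (½·δc/c)² + (1·δd/d)² + (−½·δw/w)² + (2·δy/y)²
  z term: (3×0.0975)² = 0.0856
  c term: (0.5×0.0669)² = 0.00112
  d term: (1×0.0409)² = 0.00167
  w term: (-0.5×0.0489)² = 0.000597
  y term: (2×0.0206)² = 0.00170
Total = 0.0906. Share from z = 0.0856/0.0906 = 0.944.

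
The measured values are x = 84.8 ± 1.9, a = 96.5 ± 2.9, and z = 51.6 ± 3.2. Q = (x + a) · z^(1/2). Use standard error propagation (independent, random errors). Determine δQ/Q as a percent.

3.64%

Let u = x + a = 181. δu = √(δx² + δa²) = √(3.61 + 8.41) = 3.47, so δu/u = 0.0191.
Q is then a monomial in u, z:
δQ/Q = √((δu/u)² + (½·δz/z)²) = √(0.000366 + 0.000961) = 0.0364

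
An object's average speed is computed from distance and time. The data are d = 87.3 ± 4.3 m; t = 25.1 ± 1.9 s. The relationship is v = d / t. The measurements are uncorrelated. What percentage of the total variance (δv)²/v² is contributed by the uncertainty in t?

70.3%

(δv/v)² = (1·δd/d)² + (-1·δt/t)²
  d term: (1×0.0493)² = 0.00243
  t term: (-1×0.0757)² = 0.00573
Total = 0.00816. Share from t = 0.00573/0.00816 = 0.703.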